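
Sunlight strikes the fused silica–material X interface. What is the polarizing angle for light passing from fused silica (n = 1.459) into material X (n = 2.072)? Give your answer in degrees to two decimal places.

θ_B ≈ 54.85°

The reflected p-component vanishes when tan θ_B = n₂/n₁.
Here n₂/n₁ = 2.072/1.459 = 1.4202, and Brewster's law gives tan θ_B = n₂/n₁.
θ_B = arctan(1.4202) = 54.85°.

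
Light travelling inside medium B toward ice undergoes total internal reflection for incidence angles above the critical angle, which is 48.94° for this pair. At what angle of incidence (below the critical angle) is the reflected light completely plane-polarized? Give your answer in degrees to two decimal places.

n₂/n₁ = sin θ_c = sin 48.94° = 0.7540.
tan θ_B equals the same ratio, so θ_B = arctan(0.7540) = 37.02°.

θ_B ≈ 37.02°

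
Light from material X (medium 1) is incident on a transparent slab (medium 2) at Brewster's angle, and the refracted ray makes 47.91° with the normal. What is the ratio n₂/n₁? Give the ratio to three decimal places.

At Brewster incidence θ_B = 90° − θ_t = 90° − 47.91° = 42.09°.
tan θ_B = n₂/n₁, so n₂/n₁ = tan 42.09° = 0.903.

n₂/n₁ ≈ 0.903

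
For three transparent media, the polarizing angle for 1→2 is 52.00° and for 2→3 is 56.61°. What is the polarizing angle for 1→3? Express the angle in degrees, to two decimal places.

tan θ_B(1→2) = n₂/n₁ = tan 52.00° = 1.2799.
tan θ_B(2→3) = n₃/n₂ = tan 56.61° = 1.5172.
n₃/n₁ = 1.9419. Then tan θ_B(1→3) = n₃/n₁, so θ_B(1→3) = arctan(1.9419) = 62.75°.

θ_B ≈ 62.75°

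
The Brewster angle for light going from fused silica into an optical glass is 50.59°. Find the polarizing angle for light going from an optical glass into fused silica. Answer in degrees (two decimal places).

The two Brewster angles are complementary: θ_B' = 90° − θ_B = 90° − 50.59° = 39.41°.

θ_B' ≈ 39.41°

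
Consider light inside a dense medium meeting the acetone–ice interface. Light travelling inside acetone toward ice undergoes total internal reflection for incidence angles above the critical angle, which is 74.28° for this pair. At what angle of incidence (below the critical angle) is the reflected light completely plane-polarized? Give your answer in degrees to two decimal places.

n₂/n₁ = sin θ_c = sin 74.28° = 0.9626.
tan θ_B equals the same ratio, so θ_B = arctan(0.9626) = 43.91°.

θ_B ≈ 43.91°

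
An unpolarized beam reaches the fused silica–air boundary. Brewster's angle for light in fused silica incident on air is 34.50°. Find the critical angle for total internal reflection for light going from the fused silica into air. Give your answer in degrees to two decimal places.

n₂/n₁ = tan 34.50° = 0.6873; the critical angle satisfies sin θ_c = n₂/n₁.
θ_c = arcsin(0.6873) = 43.42°.

θ_c ≈ 43.42°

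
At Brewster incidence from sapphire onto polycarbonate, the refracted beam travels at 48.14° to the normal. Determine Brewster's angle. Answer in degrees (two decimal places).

θ_B ≈ 41.86°

Brewster's condition makes the reflected and refracted beams perpendicular: θ_B + θ_t = 90°.
θ_B = 90° − 48.14° = 41.86°.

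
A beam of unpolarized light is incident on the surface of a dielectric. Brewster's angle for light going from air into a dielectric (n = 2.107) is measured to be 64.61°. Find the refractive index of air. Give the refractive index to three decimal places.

Brewster's law: tan θ_B = n₂/n₁ (light incident in air, refracted into a dielectric).
n₁ = n₂ / tan θ_B = 2.107 / tan 64.61° = 1.000.

n ≈ 1.000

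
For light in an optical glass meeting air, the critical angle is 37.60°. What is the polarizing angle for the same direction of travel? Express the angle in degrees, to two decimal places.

θ_B ≈ 31.39°

sin θ_c = n₂/n₁, so n₂/n₁ = sin 37.60° = 0.6101.
Brewster: tan θ_B = n₂/n₁ = 0.6101.
θ_B = arctan(0.6101) = 31.39°.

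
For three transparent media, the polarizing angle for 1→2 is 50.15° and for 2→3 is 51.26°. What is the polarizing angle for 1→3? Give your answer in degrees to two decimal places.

θ_B ≈ 56.19°

Each Brewster angle gives a ratio: n₂/n₁ = tan 50.15° = 1.1981, n₃/n₂ = tan 51.26° = 1.2464.
So n₃/n₁ = (n₂/n₁)(n₃/n₂) = 1.1981 × 1.2464 = 1.4933.
θ_B(1→3) = arctan(1.4933) = 56.19°.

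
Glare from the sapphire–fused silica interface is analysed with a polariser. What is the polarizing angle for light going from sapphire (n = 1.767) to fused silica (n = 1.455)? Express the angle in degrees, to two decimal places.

θ_B ≈ 39.47°

Here n₂/n₁ = 1.455/1.767 = 0.8234, and Brewster's law gives tan θ_B = n₂/n₁.
θ_B = arctan(0.8234) = 39.47°.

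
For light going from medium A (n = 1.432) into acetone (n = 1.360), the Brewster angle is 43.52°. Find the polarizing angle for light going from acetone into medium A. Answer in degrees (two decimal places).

θ_B' ≈ 46.48°

Reversing the direction swaps n₁ and n₂, so tan θ_B' = 1/tan θ_B and θ_B' = 90° − θ_B.
Hence θ_B' = 90° − 43.52° = 46.48°.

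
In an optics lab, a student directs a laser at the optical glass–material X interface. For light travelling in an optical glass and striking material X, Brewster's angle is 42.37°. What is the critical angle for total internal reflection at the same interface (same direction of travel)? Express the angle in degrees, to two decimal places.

θ_c ≈ 65.81°

From Brewster, n₂/n₁ = tan θ_B = tan 42.37° = 0.9122.
Then sin θ_c = n₂/n₁ = 0.9122, so θ_c = arcsin 0.9122 = 65.81°.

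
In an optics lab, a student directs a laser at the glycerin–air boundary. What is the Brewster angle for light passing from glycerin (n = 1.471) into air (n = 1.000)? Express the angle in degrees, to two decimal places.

The reflected p-component vanishes when tan θ_B = n₂/n₁.
Here n₂/n₁ = 1.000/1.471 = 0.6798, and Brewster's law gives tan θ_B = n₂/n₁.
So θ_B = arctan 0.6798 = 34.21°.

θ_B ≈ 34.21°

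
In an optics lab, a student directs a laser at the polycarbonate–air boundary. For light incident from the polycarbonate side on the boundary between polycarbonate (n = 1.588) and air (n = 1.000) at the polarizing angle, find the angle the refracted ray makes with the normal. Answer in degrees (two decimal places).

θ_t ≈ 57.80°

θ_B = arctan(n₂/n₁) = arctan(1.000/1.588) = 32.20°.
Since θ_B + θ_t = 90° at Brewster incidence, θ_t = 90° − 32.20° = 57.80°.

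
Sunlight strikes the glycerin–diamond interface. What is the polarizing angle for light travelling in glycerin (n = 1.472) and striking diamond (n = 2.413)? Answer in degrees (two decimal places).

θ_B ≈ 58.62°

Here n₂/n₁ = 2.413/1.472 = 1.6393, and Brewster's law gives tan θ_B = n₂/n₁.
So θ_B = arctan 1.6393 = 58.62°.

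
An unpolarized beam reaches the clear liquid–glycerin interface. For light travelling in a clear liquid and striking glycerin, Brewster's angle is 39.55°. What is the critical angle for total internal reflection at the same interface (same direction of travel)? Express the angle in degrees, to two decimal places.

θ_c ≈ 55.67°

From Brewster, n₂/n₁ = tan θ_B = tan 39.55° = 0.8258.
Then sin θ_c = n₂/n₁ = 0.8258, so θ_c = arcsin 0.8258 = 55.67°.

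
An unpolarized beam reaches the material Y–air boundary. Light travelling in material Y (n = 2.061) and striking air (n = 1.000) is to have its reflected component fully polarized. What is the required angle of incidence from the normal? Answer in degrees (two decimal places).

θ_B ≈ 25.88°

Here n₂/n₁ = 1.000/2.061 = 0.4852, and Brewster's law gives tan θ_B = n₂/n₁. Taking the arctangent, θ_B = 25.88°.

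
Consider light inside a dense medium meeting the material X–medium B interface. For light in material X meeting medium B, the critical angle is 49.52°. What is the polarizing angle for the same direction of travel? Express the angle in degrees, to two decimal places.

θ_B ≈ 37.26°

sin θ_c = n₂/n₁, so n₂/n₁ = sin 49.52° = 0.7606.
Brewster: tan θ_B = n₂/n₁ = 0.7606.
θ_B = arctan(0.7606) = 37.26°.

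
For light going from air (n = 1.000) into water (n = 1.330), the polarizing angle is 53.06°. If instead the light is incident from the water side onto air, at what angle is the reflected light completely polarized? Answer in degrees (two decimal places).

Reversing the direction swaps n₁ and n₂, so tan θ_B' = 1/tan θ_B and θ_B' = 90° − θ_B.
Hence θ_B' = 90° − 53.06° = 36.94°.

θ_B' ≈ 36.94°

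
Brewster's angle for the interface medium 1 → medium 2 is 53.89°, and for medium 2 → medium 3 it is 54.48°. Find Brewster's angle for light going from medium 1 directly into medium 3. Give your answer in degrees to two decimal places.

θ_B ≈ 62.49°

tan θ_B(1→2) = n₂/n₁ = tan 53.89° = 1.3708.
tan θ_B(2→3) = n₃/n₂ = tan 54.48° = 1.4009.
n₃/n₁ = 1.9204. Then tan θ_B(1→3) = n₃/n₁, so θ_B(1→3) = arctan(1.9204) = 62.49°.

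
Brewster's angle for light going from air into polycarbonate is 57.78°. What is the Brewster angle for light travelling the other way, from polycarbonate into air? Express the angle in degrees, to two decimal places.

θ_B' ≈ 32.22°

The two Brewster angles are complementary: θ_B' = 90° − θ_B = 90° − 57.78° = 32.22°.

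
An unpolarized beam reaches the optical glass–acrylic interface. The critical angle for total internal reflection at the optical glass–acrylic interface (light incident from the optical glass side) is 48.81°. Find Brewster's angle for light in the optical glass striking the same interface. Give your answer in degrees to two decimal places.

θ_B ≈ 36.96°

n₂/n₁ = sin θ_c = sin 48.81° = 0.7525.
tan θ_B equals the same ratio, so θ_B = arctan(0.7525) = 36.96°.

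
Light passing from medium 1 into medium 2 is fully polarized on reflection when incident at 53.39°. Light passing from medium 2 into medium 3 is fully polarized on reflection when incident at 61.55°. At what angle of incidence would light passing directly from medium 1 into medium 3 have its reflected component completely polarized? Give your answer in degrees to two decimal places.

n₂/n₁ = tan 53.39° = 1.3460 and n₃/n₂ = tan 61.55° = 1.8456.
Multiplying, n₃/n₁ = 1.3460 × 1.8456 = 2.4842, and θ_B(1→3) = arctan 2.4842 = 68.07°.

θ_B ≈ 68.07°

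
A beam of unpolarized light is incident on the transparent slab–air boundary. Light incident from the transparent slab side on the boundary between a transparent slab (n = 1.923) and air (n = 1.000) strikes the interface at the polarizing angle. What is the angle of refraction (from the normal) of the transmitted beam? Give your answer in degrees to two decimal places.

θ_t ≈ 62.52°

tan θ_B = n₂/n₁ = 1.000/1.923 = 0.5200, so θ_B = 27.48°.
Since θ_B + θ_t = 90° at Brewster incidence, θ_t = 90° − 27.48° = 62.52°.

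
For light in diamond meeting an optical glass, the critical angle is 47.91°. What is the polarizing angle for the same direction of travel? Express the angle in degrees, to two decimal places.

θ_B ≈ 36.58°

n₂/n₁ = sin θ_c = sin 47.91° = 0.7421.
tan θ_B equals the same ratio, so θ_B = arctan(0.7421) = 36.58°.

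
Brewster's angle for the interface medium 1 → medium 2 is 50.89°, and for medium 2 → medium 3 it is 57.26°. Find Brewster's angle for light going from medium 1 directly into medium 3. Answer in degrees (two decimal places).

θ_B ≈ 62.40°

n₂/n₁ = tan 50.89° = 1.2301 and n₃/n₂ = tan 57.26° = 1.5553.
n₃/n₁ = 1.9131. Then tan θ_B(1→3) = n₃/n₁, so θ_B(1→3) = arctan(1.9131) = 62.40°.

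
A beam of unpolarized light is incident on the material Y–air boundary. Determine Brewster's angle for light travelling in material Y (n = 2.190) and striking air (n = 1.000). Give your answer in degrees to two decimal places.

The reflected p-component vanishes when tan θ_B = n₂/n₁.
tan θ_B = n₂/n₁ = 1.000/2.190 = 0.4566. Taking the arctangent, θ_B = 24.54°.

θ_B ≈ 24.54°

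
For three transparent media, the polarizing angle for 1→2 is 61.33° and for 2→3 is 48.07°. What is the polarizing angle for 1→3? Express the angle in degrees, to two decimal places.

θ_B ≈ 63.84°

n₂/n₁ = tan 61.33° = 1.8288 and n₃/n₂ = tan 48.07° = 1.1133.
n₃/n₁ = 2.0361. Then tan θ_B(1→3) = n₃/n₁, so θ_B(1→3) = arctan(2.0361) = 63.84°.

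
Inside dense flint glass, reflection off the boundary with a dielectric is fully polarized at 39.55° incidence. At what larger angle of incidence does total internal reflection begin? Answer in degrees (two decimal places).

From Brewster, n₂/n₁ = tan θ_B = tan 39.55° = 0.8258.
Then sin θ_c = n₂/n₁ = 0.8258, so θ_c = arcsin 0.8258 = 55.67°.

θ_c ≈ 55.67°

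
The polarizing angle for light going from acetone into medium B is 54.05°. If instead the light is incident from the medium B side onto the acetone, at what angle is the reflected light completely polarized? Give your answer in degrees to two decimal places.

θ_B' ≈ 35.95°

The two Brewster angles are complementary: θ_B' = 90° − θ_B = 90° − 54.05° = 35.95°.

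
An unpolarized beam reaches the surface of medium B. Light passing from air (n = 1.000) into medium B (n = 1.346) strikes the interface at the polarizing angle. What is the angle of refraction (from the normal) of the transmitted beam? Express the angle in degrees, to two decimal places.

tan θ_B = n₂/n₁ = 1.346/1.000 = 1.3460, so θ_B = 53.39°.
The refracted ray is perpendicular to the reflected ray, so θ_t = 90° − θ_B = 36.61°.

θ_t ≈ 36.61°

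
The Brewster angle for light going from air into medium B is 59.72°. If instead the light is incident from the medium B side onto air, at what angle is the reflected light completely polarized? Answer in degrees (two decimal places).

Reversing the direction swaps n₁ and n₂, so tan θ_B' = 1/tan θ_B and θ_B' = 90° − θ_B.
Hence θ_B' = 90° − 59.72° = 30.28°.

θ_B' ≈ 30.28°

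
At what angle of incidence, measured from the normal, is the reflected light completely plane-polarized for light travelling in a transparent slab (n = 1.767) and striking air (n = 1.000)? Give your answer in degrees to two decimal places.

tan θ_B = n₂/n₁ = 1.000/1.767 = 0.5659.
θ_B = arctan(0.5659) = 29.51°.

θ_B ≈ 29.51°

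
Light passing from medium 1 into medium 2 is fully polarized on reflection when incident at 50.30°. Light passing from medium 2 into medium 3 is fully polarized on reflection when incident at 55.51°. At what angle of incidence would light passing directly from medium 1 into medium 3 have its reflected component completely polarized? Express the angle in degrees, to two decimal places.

θ_B ≈ 60.30°

tan θ_B(1→2) = n₂/n₁ = tan 50.30° = 1.2045.
tan θ_B(2→3) = n₃/n₂ = tan 55.51° = 1.4556.
So n₃/n₁ = (n₂/n₁)(n₃/n₂) = 1.2045 × 1.4556 = 1.7532.
θ_B(1→3) = arctan(1.7532) = 60.30°.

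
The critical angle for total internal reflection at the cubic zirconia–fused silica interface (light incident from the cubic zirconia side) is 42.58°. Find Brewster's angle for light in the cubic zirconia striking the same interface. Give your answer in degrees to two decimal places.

θ_B ≈ 34.08°

At the critical angle sin θ_c = n₂/n₁, giving n₂/n₁ = sin 42.58° = 0.6766.
Then tan θ_B = n₂/n₁ = 0.6766, so θ_B = arctan 0.6766 = 34.08°.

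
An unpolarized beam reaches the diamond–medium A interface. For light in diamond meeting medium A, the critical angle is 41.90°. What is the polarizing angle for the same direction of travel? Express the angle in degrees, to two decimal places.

At the critical angle sin θ_c = n₂/n₁, giving n₂/n₁ = sin 41.90° = 0.6678.
Then tan θ_B = n₂/n₁ = 0.6678, so θ_B = arctan 0.6678 = 33.74°.

θ_B ≈ 33.74°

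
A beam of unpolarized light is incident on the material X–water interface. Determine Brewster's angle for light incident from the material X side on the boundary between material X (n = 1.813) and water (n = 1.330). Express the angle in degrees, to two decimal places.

tan θ_B = n₂/n₁ = 1.330/1.813 = 0.7336.
θ_B = arctan(0.7336) = 36.26°.

θ_B ≈ 36.26°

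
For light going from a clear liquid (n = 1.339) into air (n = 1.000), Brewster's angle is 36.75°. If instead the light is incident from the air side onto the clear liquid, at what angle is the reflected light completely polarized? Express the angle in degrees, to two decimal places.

θ_B' ≈ 53.25°

tan θ_B' = n₁/n₂ = 1/tan θ_B, so θ_B' = 90° − θ_B.
θ_B' = 90° − 36.75° = 53.25°.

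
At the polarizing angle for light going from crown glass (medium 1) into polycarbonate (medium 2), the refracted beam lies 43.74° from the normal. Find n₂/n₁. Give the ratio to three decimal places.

At Brewster incidence θ_B = 90° − θ_t = 90° − 43.74° = 46.26°.
Then n₂/n₁ = tan θ_B = tan 46.26° = 1.045.

n₂/n₁ ≈ 1.045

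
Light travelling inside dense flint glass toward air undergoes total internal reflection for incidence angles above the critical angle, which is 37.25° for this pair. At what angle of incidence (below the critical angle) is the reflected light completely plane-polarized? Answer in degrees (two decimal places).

n₂/n₁ = sin θ_c = sin 37.25° = 0.6053.
tan θ_B equals the same ratio, so θ_B = arctan(0.6053) = 31.19°.

θ_B ≈ 31.19°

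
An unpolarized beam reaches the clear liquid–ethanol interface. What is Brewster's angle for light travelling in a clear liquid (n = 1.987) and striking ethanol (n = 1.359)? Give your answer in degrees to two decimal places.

θ_B ≈ 34.37°

tan θ_B = n₂/n₁ = 1.359/1.987 = 0.6839.
So θ_B = arctan 0.6839 = 34.37°.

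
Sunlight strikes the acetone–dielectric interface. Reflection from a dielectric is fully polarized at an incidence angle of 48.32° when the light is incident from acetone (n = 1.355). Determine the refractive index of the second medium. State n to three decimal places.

Full polarization of the reflected beam means tan θ_B = n₂/n₁, where n₁ is the incident medium (acetone).
n₂ = n₁ tan θ_B = 1.355 × tan 48.32° = 1.522.

n ≈ 1.522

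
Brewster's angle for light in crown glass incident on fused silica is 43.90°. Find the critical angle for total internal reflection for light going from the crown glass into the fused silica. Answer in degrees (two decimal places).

tan θ_B = n₂/n₁ = tan 43.90° = 0.9623.
Total internal reflection: sin θ_c = n₂/n₁ = 0.9623.
θ_c = arcsin(0.9623) = 74.22°.

θ_c ≈ 74.22°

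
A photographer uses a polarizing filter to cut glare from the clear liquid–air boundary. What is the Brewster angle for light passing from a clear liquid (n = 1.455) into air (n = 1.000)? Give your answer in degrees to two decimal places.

θ_B ≈ 34.50°

tan θ_B = n₂/n₁ = 1.000/1.455 = 0.6873.
θ_B = arctan(0.6873) = 34.50°.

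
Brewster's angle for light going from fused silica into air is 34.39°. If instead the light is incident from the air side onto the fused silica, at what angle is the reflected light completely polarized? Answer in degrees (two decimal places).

θ_B' ≈ 55.61°

The two Brewster angles are complementary: θ_B' = 90° − θ_B = 90° − 34.39° = 55.61°.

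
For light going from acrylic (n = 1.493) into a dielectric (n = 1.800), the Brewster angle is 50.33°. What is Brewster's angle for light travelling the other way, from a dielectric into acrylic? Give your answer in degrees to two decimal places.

tan θ_B' = n₁/n₂ = 1/tan θ_B, so θ_B' = 90° − θ_B.
θ_B' = 90° − 50.33° = 39.67°.

θ_B' ≈ 39.67°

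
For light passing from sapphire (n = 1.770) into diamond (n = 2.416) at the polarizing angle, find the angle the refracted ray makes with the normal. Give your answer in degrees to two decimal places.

θ_t ≈ 36.23°

First find Brewster's angle: tan θ_B = 2.416/1.770 = 1.3650, giving θ_B = 53.77°.
Since θ_B + θ_t = 90° at Brewster incidence, θ_t = 90° − 53.77° = 36.23°.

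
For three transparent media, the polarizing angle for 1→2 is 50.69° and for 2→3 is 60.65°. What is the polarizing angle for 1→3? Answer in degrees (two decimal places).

Each Brewster angle gives a ratio: n₂/n₁ = tan 50.69° = 1.2213, n₃/n₂ = tan 60.65° = 1.7783.
n₃/n₁ = 2.1719. Then tan θ_B(1→3) = n₃/n₁, so θ_B(1→3) = arctan(2.1719) = 65.28°.

θ_B ≈ 65.28°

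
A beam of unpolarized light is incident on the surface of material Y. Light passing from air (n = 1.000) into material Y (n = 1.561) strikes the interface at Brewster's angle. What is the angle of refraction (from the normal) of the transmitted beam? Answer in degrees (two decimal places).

First find Brewster's angle: tan θ_B = 1.561/1.000 = 1.5610, giving θ_B = 57.36°.
The refracted ray is perpendicular to the reflected ray, so θ_t = 90° − θ_B = 32.64°.

θ_t ≈ 32.64°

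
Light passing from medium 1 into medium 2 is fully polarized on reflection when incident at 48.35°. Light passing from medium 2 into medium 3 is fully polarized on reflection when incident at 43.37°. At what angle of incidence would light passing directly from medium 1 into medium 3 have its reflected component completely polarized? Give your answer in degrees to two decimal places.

n₂/n₁ = tan 48.35° = 1.1243 and n₃/n₂ = tan 43.37° = 0.9447.
Multiplying, n₃/n₁ = 1.1243 × 0.9447 = 1.0621, and θ_B(1→3) = arctan 1.0621 = 46.73°.

θ_B ≈ 46.73°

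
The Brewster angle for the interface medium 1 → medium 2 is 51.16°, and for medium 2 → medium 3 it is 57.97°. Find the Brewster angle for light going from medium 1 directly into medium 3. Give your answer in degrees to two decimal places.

θ_B ≈ 63.27°

tan θ_B(1→2) = n₂/n₁ = tan 51.16° = 1.2420.
tan θ_B(2→3) = n₃/n₂ = tan 57.97° = 1.5985.
n₃/n₁ = 1.9853. Then tan θ_B(1→3) = n₃/n₁, so θ_B(1→3) = arctan(1.9853) = 63.27°.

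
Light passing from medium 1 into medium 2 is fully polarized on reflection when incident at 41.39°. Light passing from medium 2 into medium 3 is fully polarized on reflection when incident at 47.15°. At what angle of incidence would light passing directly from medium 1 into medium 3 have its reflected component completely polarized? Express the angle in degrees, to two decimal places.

θ_B ≈ 43.53°

Each Brewster angle gives a ratio: n₂/n₁ = tan 41.39° = 0.8813, n₃/n₂ = tan 47.15° = 1.0780.
So n₃/n₁ = (n₂/n₁)(n₃/n₂) = 0.8813 × 1.0780 = 0.9501.
θ_B(1→3) = arctan(0.9501) = 43.53°.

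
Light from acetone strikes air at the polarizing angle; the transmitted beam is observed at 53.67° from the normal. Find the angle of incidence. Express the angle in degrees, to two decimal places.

θ_B ≈ 36.33°

At Brewster's angle the reflected and refracted rays are perpendicular, so θ_B + θ_t = 90°.
θ_B = 90° − 53.67° = 36.33°.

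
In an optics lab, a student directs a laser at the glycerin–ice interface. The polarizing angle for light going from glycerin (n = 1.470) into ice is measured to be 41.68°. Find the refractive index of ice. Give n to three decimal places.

At the polarizing angle, tan θ_B = n₂/n₁ with n₁ on the incident side (glycerin) and n₂ on the transmitted side (ice).
n₂ = n₁ tan θ_B = 1.470 × tan 41.68° = 1.309.

n ≈ 1.309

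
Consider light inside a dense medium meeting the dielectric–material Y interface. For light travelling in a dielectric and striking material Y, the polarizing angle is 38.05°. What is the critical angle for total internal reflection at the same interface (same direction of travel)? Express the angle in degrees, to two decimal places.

θ_c ≈ 51.51°

From Brewster, n₂/n₁ = tan θ_B = tan 38.05° = 0.7827.
Then sin θ_c = n₂/n₁ = 0.7827, so θ_c = arcsin 0.7827 = 51.51°.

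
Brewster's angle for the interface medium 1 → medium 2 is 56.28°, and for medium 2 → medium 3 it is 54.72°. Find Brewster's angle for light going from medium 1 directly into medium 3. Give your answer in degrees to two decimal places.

tan θ_B(1→2) = n₂/n₁ = tan 56.28° = 1.4983.
tan θ_B(2→3) = n₃/n₂ = tan 54.72° = 1.4134.
So n₃/n₁ = (n₂/n₁)(n₃/n₂) = 1.4983 × 1.4134 = 2.1177.
θ_B(1→3) = arctan(2.1177) = 64.72°.

θ_B ≈ 64.72°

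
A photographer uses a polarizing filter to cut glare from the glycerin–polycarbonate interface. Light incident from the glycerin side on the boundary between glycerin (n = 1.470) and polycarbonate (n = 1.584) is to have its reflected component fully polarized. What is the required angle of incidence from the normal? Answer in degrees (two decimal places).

θ_B ≈ 47.14°

The reflected p-component vanishes when tan θ_B = n₂/n₁.
Here n₂/n₁ = 1.584/1.470 = 1.0776, and Brewster's law gives tan θ_B = n₂/n₁. Taking the arctangent, θ_B = 47.14°.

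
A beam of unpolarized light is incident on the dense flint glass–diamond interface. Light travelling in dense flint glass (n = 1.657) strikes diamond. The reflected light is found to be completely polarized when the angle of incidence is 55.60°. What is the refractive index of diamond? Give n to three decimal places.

n ≈ 2.420

Brewster's law: tan θ_B = n₂/n₁ (light incident in dense flint glass, refracted into diamond).
n₂ = n₁ tan θ_B = 1.657 × tan 55.60° = 2.420.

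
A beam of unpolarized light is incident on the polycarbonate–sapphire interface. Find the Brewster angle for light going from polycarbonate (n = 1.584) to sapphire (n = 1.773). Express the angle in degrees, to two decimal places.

The reflected p-component vanishes when tan θ_B = n₂/n₁.
Brewster's condition: tan θ_B = n₂/n₁ = 1.773/1.584 = 1.1193.
θ_B = arctan(1.1193) = 48.22°.

θ_B ≈ 48.22°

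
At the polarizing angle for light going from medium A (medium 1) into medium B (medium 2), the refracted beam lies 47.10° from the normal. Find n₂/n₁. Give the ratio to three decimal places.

n₂/n₁ ≈ 0.929

θ_B + θ_t = 90°, so θ_B = 90° − 47.10° = 42.90°.
tan θ_B = n₂/n₁, so n₂/n₁ = tan 42.90° = 0.929.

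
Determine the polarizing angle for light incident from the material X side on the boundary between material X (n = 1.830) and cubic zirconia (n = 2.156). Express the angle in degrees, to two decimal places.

The reflected p-component vanishes when tan θ_B = n₂/n₁.
Brewster's condition: tan θ_B = n₂/n₁ = 2.156/1.830 = 1.1781. Taking the arctangent, θ_B = 49.68°.

θ_B ≈ 49.68°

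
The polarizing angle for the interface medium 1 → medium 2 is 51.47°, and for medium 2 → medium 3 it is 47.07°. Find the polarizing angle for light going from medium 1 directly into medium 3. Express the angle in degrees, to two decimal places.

n₂/n₁ = tan 51.47° = 1.2558 and n₃/n₂ = tan 47.07° = 1.0750.
n₃/n₁ = 1.3500. Then tan θ_B(1→3) = n₃/n₁, so θ_B(1→3) = arctan(1.3500) = 53.47°.

θ_B ≈ 53.47°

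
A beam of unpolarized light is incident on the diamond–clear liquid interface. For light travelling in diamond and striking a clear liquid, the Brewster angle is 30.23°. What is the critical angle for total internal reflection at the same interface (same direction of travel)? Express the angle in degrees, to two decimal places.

θ_c ≈ 35.64°

tan θ_B = n₂/n₁ = tan 30.23° = 0.5827.
Total internal reflection: sin θ_c = n₂/n₁ = 0.5827.
θ_c = arcsin(0.5827) = 35.64°.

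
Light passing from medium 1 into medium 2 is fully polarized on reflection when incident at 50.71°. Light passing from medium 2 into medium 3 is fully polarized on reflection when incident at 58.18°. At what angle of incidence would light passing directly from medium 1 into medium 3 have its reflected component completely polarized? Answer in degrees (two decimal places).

θ_B ≈ 63.08°

n₂/n₁ = tan 50.71° = 1.2222 and n₃/n₂ = tan 58.18° = 1.6116.
Multiplying, n₃/n₁ = 1.2222 × 1.6116 = 1.9697, and θ_B(1→3) = arctan 1.9697 = 63.08°.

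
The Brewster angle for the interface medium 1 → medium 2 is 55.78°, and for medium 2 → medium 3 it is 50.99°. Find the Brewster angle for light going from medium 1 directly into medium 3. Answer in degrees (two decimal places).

n₂/n₁ = tan 55.78° = 1.4704 and n₃/n₂ = tan 50.99° = 1.2345.
Multiplying, n₃/n₁ = 1.4704 × 1.2345 = 1.8151, and θ_B(1→3) = arctan 1.8151 = 61.15°.

θ_B ≈ 61.15°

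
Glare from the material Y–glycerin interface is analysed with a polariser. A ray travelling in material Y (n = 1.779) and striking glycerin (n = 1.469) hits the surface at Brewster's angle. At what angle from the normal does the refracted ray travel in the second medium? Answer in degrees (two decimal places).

θ_t ≈ 50.45°

First find Brewster's angle: tan θ_B = 1.469/1.779 = 0.8257, giving θ_B = 39.55°.
Since θ_B + θ_t = 90° at Brewster incidence, θ_t = 90° − 39.55° = 50.45°.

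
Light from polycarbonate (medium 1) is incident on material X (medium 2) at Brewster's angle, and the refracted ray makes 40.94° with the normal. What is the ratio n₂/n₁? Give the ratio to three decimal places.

n₂/n₁ ≈ 1.153

At Brewster incidence θ_B = 90° − θ_t = 90° − 40.94° = 49.06°.
tan θ_B = n₂/n₁, so n₂/n₁ = tan 49.06° = 1.153.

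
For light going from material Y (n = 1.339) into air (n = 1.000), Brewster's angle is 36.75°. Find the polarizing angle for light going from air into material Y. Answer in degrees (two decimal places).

Reversing the direction swaps n₁ and n₂, so tan θ_B' = 1/tan θ_B and θ_B' = 90° − θ_B.
Hence θ_B' = 90° − 36.75° = 53.25°.

θ_B' ≈ 53.25°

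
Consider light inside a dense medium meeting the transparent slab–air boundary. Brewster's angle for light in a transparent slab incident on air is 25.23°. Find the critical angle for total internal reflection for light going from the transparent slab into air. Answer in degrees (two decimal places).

θ_c ≈ 28.11°

From Brewster, n₂/n₁ = tan θ_B = tan 25.23° = 0.4712.
Then sin θ_c = n₂/n₁ = 0.4712, so θ_c = arcsin 0.4712 = 28.11°.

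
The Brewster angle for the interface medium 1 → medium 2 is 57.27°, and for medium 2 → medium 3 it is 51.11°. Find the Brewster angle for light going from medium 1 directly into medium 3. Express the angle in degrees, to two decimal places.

n₂/n₁ = tan 57.27° = 1.5559 and n₃/n₂ = tan 51.11° = 1.2398.
Multiplying, n₃/n₁ = 1.5559 × 1.2398 = 1.9289, and θ_B(1→3) = arctan 1.9289 = 62.60°.

θ_B ≈ 62.60°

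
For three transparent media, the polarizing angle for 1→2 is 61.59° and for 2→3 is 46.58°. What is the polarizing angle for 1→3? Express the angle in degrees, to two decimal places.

θ_B ≈ 62.89°

Each Brewster angle gives a ratio: n₂/n₁ = tan 61.59° = 1.8487, n₃/n₂ = tan 46.58° = 1.0567.
So n₃/n₁ = (n₂/n₁)(n₃/n₂) = 1.8487 × 1.0567 = 1.9536.
θ_B(1→3) = arctan(1.9536) = 62.89°.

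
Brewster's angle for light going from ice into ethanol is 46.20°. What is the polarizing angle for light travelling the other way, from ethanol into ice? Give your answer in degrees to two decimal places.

Reversing the direction swaps n₁ and n₂, so tan θ_B' = 1/tan θ_B and θ_B' = 90° − θ_B.
Hence θ_B' = 90° − 46.20° = 43.80°.

θ_B' ≈ 43.80°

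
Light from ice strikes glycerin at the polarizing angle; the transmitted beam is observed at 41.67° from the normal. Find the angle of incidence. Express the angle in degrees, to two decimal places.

Brewster's condition makes the reflected and refracted beams perpendicular: θ_B + θ_t = 90°.
θ_B = 90° − 41.67° = 48.33°.

θ_B ≈ 48.33°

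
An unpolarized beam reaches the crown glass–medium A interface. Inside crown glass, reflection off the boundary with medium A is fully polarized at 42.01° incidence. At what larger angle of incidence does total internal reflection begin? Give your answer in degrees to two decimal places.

tan θ_B = n₂/n₁ = tan 42.01° = 0.9007.
Total internal reflection: sin θ_c = n₂/n₁ = 0.9007.
θ_c = arcsin(0.9007) = 64.25°.

θ_c ≈ 64.25°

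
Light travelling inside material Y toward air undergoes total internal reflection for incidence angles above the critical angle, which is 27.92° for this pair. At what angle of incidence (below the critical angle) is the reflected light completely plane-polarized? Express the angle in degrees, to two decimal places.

At the critical angle sin θ_c = n₂/n₁, giving n₂/n₁ = sin 27.92° = 0.4682.
Then tan θ_B = n₂/n₁ = 0.4682, so θ_B = arctan 0.4682 = 25.09°.

θ_B ≈ 25.09°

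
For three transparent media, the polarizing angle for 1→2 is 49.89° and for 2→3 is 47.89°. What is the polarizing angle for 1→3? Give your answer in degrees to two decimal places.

tan θ_B(1→2) = n₂/n₁ = tan 49.89° = 1.1871.
tan θ_B(2→3) = n₃/n₂ = tan 47.89° = 1.1063.
n₃/n₁ = 1.3133. Then tan θ_B(1→3) = n₃/n₁, so θ_B(1→3) = arctan(1.3133) = 52.71°.

θ_B ≈ 52.71°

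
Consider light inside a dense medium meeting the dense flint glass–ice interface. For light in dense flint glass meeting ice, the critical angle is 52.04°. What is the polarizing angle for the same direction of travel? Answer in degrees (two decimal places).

At the critical angle sin θ_c = n₂/n₁, giving n₂/n₁ = sin 52.04° = 0.7884.
Then tan θ_B = n₂/n₁ = 0.7884, so θ_B = arctan 0.7884 = 38.25°.

θ_B ≈ 38.25°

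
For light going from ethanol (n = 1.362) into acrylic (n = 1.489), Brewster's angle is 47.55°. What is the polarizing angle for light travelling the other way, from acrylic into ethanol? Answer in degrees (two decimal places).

Reversing the direction swaps n₁ and n₂, so tan θ_B' = 1/tan θ_B and θ_B' = 90° − θ_B.
Hence θ_B' = 90° − 47.55° = 42.45°.

θ_B' ≈ 42.45°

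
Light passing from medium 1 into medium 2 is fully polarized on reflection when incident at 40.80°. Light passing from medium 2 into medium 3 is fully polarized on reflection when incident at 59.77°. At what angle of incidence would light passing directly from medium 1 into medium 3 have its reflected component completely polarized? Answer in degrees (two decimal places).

tan θ_B(1→2) = n₂/n₁ = tan 40.80° = 0.8632.
tan θ_B(2→3) = n₃/n₂ = tan 59.77° = 1.7161.
So n₃/n₁ = (n₂/n₁)(n₃/n₂) = 0.8632 × 1.7161 = 1.4813.
θ_B(1→3) = arctan(1.4813) = 55.98°.

θ_B ≈ 55.98°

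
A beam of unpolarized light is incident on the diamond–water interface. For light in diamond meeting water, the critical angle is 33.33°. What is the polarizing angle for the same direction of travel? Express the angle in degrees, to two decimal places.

n₂/n₁ = sin θ_c = sin 33.33° = 0.5495.
tan θ_B equals the same ratio, so θ_B = arctan(0.5495) = 28.79°.

θ_B ≈ 28.79°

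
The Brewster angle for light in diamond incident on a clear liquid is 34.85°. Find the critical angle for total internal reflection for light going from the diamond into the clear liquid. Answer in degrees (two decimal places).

tan θ_B = n₂/n₁ = tan 34.85° = 0.6963.
Total internal reflection: sin θ_c = n₂/n₁ = 0.6963.
θ_c = arcsin(0.6963) = 44.13°.

θ_c ≈ 44.13°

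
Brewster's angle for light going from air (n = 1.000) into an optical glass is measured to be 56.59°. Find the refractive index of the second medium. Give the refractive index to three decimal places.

n ≈ 1.516

Full polarization of the reflected beam means tan θ_B = n₂/n₁, where n₁ is the incident medium (air).
n₂ = n₁ tan θ_B = 1.000 × tan 56.59° = 1.516.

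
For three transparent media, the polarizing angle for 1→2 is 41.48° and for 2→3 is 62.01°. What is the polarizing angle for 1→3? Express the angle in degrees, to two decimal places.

θ_B ≈ 58.99°

n₂/n₁ = tan 41.48° = 0.8841 and n₃/n₂ = tan 62.01° = 1.8815.
Multiplying, n₃/n₁ = 0.8841 × 1.8815 = 1.6635, and θ_B(1→3) = arctan 1.6635 = 58.99°.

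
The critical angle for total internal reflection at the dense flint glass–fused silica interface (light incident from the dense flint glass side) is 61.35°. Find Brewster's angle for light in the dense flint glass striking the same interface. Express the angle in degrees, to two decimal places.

θ_B ≈ 41.27°

sin θ_c = n₂/n₁, so n₂/n₁ = sin 61.35° = 0.8776.
Brewster: tan θ_B = n₂/n₁ = 0.8776.
θ_B = arctan(0.8776) = 41.27°.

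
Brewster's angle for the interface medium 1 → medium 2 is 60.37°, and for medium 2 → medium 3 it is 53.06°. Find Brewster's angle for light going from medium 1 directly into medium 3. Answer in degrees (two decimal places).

tan θ_B(1→2) = n₂/n₁ = tan 60.37° = 1.7582.
tan θ_B(2→3) = n₃/n₂ = tan 53.06° = 1.3299.
Multiplying, n₃/n₁ = 1.7582 × 1.3299 = 2.3383, and θ_B(1→3) = arctan 2.3383 = 66.85°.

θ_B ≈ 66.85°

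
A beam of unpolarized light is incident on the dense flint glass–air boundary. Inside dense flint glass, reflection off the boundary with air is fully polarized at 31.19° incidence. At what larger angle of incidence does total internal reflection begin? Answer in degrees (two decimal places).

From Brewster, n₂/n₁ = tan θ_B = tan 31.19° = 0.6054.
Then sin θ_c = n₂/n₁ = 0.6054, so θ_c = arcsin 0.6054 = 37.26°.

θ_c ≈ 37.26°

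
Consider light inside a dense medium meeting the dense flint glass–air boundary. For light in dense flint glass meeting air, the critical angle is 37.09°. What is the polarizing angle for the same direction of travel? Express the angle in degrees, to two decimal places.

At the critical angle sin θ_c = n₂/n₁, giving n₂/n₁ = sin 37.09° = 0.6031.
Then tan θ_B = n₂/n₁ = 0.6031, so θ_B = arctan 0.6031 = 31.09°.

θ_B ≈ 31.09°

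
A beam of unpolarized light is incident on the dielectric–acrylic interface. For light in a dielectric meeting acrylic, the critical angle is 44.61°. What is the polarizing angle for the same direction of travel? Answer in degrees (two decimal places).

θ_B ≈ 35.08°

At the critical angle sin θ_c = n₂/n₁, giving n₂/n₁ = sin 44.61° = 0.7023.
Then tan θ_B = n₂/n₁ = 0.7023, so θ_B = arctan 0.7023 = 35.08°.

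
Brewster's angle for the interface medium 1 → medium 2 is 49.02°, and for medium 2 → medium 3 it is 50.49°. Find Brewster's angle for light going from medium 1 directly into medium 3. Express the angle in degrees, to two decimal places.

θ_B ≈ 54.38°

Each Brewster angle gives a ratio: n₂/n₁ = tan 49.02° = 1.1512, n₃/n₂ = tan 50.49° = 1.2127.
n₃/n₁ = 1.3960. Then tan θ_B(1→3) = n₃/n₁, so θ_B(1→3) = arctan(1.3960) = 54.38°.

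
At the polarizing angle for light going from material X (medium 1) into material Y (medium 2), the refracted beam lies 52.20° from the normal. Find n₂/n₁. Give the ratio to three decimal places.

n₂/n₁ ≈ 0.776

At Brewster incidence θ_B = 90° − θ_t = 90° − 52.20° = 37.80°.
Then n₂/n₁ = tan θ_B = tan 37.80° = 0.776.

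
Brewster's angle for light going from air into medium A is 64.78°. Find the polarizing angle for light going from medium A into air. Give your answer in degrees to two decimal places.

The two Brewster angles are complementary: θ_B' = 90° − θ_B = 90° − 64.78° = 25.22°.

θ_B' ≈ 25.22°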